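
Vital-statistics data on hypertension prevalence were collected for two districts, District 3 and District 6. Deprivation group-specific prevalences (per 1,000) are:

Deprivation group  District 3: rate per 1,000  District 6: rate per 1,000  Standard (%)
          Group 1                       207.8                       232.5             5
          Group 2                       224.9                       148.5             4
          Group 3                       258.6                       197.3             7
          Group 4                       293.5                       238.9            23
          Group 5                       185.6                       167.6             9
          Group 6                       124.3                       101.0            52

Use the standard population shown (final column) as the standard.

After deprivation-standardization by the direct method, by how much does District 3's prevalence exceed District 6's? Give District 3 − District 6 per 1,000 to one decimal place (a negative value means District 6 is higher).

Standard weights: 0.05, 0.04, 0.07, 0.23, 0.09, 0.52.
District 3: 0.0500×207.8 + 0.0400×224.9 + 0.0700×258.6 + 0.2300×293.5 + 0.0900×185.6 + 0.5200×124.3 = 186.3330 per 1,000.
District 6: 0.0500×232.5 + 0.0400×148.5 + 0.0700×197.3 + 0.2300×238.9 + 0.0900×167.6 + 0.5200×101.0 = 153.9270 per 1,000.
Difference = 186.3330 − 153.9270 = 32.4060.

32.4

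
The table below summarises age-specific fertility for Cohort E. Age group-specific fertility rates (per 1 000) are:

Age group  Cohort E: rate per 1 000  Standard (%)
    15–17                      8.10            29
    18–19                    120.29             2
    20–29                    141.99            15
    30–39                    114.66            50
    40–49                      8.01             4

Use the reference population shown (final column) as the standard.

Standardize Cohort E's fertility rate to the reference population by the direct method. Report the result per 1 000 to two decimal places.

83.70

Standard weights: 0.29, 0.02, 0.15, 0.50, 0.04.
Standardized rate: 0.2900×8.10 + 0.0200×120.29 + 0.1500×141.99 + 0.5000×114.66 + 0.0400×8.01 = 83.7037 per 1 000.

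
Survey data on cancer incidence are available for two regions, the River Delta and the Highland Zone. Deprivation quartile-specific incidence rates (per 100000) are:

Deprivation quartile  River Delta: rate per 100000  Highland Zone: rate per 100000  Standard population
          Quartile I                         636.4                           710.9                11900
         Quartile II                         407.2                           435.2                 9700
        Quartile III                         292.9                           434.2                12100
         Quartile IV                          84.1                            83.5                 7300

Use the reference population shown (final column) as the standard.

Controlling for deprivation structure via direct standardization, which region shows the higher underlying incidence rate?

Standard total = 41000; weights = 0.2902, 0.2366, 0.2951, 0.1780.
The River Delta: 0.2902×636.4 + 0.2366×407.2 + 0.2951×292.9 + 0.1780×84.1 = 382.4639 per 100000.
The Highland Zone: 0.2902×710.9 + 0.2366×435.2 + 0.2951×434.2 + 0.1780×83.5 = 452.3054 per 100000.

Highland Zone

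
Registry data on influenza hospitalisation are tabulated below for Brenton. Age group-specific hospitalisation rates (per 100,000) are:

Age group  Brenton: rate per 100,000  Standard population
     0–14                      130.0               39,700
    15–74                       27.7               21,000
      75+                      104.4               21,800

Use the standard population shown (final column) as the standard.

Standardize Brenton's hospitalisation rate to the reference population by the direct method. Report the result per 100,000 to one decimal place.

97.2

Standard total = 82,500; weights = 0.4812, 0.2545, 0.2642.
Standardized rate: 0.4812×130.0 + 0.2545×27.7 + 0.2642×104.4 = 97.1954 per 100,000.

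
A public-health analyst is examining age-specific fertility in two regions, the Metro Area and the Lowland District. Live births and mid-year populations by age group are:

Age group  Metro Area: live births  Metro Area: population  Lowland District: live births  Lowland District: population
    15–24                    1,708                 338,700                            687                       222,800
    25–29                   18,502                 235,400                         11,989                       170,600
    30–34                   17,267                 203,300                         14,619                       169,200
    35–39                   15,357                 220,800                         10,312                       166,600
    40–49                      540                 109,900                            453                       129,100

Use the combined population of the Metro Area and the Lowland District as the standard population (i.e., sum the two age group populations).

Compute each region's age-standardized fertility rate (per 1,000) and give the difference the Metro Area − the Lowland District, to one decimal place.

Age-specific rates per 1,000 for the Metro Area: 5.043, 78.598, 84.934, 69.552, 4.914.
For the Lowland District: 3.083, 70.275, 86.401, 61.897, 3.509.
Combined standard total = 1,966,400; weights = 0.2855, 0.2065, 0.1894, 0.1970, 0.1215.
The Metro Area: 0.2855×5.043 + 0.2065×78.598 + 0.1894×84.934 + 0.1970×69.552 + 0.1215×4.914 = 48.0567 per 1,000.
The Lowland District: 0.2855×3.083 + 0.2065×70.275 + 0.1894×86.401 + 0.1970×61.897 + 0.1215×3.509 = 44.3780 per 1,000.
Difference = 48.0567 − 44.3780 = 3.6787.

3.7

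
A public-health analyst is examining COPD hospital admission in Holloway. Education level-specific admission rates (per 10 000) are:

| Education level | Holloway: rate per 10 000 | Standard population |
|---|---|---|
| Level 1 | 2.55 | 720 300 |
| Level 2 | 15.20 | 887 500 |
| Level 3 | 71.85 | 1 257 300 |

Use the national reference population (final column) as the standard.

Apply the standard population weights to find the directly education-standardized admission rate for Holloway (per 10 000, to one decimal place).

Standard total = 2 865 100; weights = 0.2514, 0.3098, 0.4388.
Standardized rate: 0.2514×2.55 + 0.3098×15.20 + 0.4388×71.85 = 36.8796 per 10 000.

36.9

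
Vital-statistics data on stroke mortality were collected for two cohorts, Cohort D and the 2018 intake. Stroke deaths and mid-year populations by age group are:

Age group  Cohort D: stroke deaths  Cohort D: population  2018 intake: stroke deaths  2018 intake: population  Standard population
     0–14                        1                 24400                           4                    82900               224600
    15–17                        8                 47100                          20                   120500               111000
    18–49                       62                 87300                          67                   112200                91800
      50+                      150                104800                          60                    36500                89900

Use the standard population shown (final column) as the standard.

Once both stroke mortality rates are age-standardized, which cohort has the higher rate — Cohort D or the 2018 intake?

Age-specific rates per 100000 for Cohort D: 4.10, 16.99, 71.02, 143.13.
For the 2018 intake: 4.83, 16.60, 59.71, 164.38.
Standard total = 517300; weights = 0.4342, 0.2146, 0.1775, 0.1738.
Cohort D: 0.4342×4.10 + 0.2146×16.99 + 0.1775×71.02 + 0.1738×143.13 = 42.9012 per 100000.
The 2018 intake: 0.4342×4.83 + 0.2146×16.60 + 0.1775×59.71 + 0.1738×164.38 = 44.8211 per 100000.
The crude rates (83.84 vs 42.89) would put Cohort D higher, but that reflects its age composition; once standardized to a common age structure, the 2018 intake has the higher underlying rate.

2018 intake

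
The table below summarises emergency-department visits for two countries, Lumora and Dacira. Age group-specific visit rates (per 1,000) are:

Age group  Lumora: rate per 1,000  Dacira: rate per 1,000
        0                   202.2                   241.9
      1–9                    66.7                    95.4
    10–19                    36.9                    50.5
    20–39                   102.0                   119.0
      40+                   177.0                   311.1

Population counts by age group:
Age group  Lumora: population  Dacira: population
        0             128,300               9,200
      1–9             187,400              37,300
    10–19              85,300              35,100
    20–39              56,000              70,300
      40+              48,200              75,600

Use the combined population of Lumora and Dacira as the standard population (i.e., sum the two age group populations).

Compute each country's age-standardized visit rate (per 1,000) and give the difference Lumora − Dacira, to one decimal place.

-44.1

Combined standard total = 732,700; weights = 0.1877, 0.3067, 0.1643, 0.1724, 0.1690.
Lumora: 0.1877×202.2 + 0.3067×66.7 + 0.1643×36.9 + 0.1724×102.0 + 0.1690×177.0 = 111.9530 per 1,000.
Dacira: 0.1877×241.9 + 0.3067×95.4 + 0.1643×50.5 + 0.1724×119.0 + 0.1690×311.1 = 156.0280 per 1,000.
Difference = 111.9530 − 156.0280 = -44.0750.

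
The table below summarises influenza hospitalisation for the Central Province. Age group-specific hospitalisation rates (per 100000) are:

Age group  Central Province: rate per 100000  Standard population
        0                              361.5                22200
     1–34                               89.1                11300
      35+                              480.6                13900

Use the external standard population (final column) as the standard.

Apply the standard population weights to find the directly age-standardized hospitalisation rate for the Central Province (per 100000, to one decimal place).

331.5

Standard total = 47400; weights = 0.4684, 0.2384, 0.2932.
Standardized rate: 0.4684×361.5 + 0.2384×89.1 + 0.2932×480.6 = 331.4867 per 100000.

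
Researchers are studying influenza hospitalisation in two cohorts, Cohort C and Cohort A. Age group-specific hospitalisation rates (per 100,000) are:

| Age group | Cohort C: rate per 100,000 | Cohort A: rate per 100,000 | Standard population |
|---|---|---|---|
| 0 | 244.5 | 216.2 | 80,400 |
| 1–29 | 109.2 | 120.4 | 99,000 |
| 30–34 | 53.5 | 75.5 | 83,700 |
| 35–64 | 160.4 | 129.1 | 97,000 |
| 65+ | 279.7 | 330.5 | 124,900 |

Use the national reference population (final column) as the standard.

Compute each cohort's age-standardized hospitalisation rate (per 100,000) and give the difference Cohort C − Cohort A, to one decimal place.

Standard total = 485,000; weights = 0.1658, 0.2041, 0.1726, 0.2000, 0.2575.
Cohort C: 0.1658×244.5 + 0.2041×109.2 + 0.1726×53.5 + 0.2000×160.4 + 0.2575×279.7 = 176.1647 per 100,000.
Cohort A: 0.1658×216.2 + 0.2041×120.4 + 0.1726×75.5 + 0.2000×129.1 + 0.2575×330.5 = 184.3785 per 100,000.
Difference = 176.1647 − 184.3785 = -8.2138.

-8.2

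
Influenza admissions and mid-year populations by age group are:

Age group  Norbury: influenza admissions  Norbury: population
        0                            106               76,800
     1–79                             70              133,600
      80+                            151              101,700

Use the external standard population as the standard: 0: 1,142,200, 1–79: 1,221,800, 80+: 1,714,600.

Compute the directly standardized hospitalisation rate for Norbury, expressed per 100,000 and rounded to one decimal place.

Age-specific rates per 100,000 for Norbury: 138.02, 52.40, 148.48.
Standard total = 4,078,600; weights = 0.2800, 0.2996, 0.4204.
Standardized rate: 0.2800×138.02 + 0.2996×52.40 + 0.4204×148.48 = 116.7657 per 100,000.

116.8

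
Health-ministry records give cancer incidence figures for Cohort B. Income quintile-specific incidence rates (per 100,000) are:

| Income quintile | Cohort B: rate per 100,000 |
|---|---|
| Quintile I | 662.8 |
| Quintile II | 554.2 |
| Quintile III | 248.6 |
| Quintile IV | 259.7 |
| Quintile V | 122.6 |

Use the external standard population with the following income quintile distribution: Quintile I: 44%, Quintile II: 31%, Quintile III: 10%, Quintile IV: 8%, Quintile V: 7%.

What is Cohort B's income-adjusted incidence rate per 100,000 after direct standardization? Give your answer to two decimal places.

517.65

Standard weights: 0.44, 0.31, 0.10, 0.08, 0.07.
Standardized rate: 0.4400×662.8 + 0.3100×554.2 + 0.1000×248.6 + 0.0800×259.7 + 0.0700×122.6 = 517.6520 per 100,000.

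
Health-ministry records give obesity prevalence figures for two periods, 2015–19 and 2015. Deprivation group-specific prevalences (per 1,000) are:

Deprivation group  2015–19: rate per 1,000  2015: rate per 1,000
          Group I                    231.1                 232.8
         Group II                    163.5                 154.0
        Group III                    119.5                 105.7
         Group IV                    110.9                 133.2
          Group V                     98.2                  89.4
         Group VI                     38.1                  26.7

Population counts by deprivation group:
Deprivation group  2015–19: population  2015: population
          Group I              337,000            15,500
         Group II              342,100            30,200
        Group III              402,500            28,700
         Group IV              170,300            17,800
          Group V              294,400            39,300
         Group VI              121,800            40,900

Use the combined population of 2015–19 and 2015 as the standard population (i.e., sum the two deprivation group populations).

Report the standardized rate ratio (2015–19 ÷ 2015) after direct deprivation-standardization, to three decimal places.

Combined standard total = 1,840,500; weights = 0.1915, 0.2023, 0.2343, 0.1022, 0.1813, 0.0884.
2015–19: 0.1915×231.1 + 0.2023×163.5 + 0.2343×119.5 + 0.1022×110.9 + 0.1813×98.2 + 0.0884×38.1 = 137.8379 per 1,000.
2015: 0.1915×232.8 + 0.2023×154.0 + 0.2343×105.7 + 0.1022×133.2 + 0.1813×89.4 + 0.0884×26.7 = 132.6845 per 1,000.
Ratio = 137.8379 ÷ 132.6845 = 1.03884.

1.039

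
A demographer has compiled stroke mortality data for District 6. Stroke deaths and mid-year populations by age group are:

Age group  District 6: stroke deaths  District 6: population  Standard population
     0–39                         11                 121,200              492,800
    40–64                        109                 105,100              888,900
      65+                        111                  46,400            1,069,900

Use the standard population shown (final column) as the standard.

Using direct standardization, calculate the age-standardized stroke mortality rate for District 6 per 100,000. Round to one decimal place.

Age-specific rates per 100,000 for District 6: 9.08, 103.71, 239.22.
Standard total = 2,451,600; weights = 0.2010, 0.3626, 0.4364.
Standardized rate: 0.2010×9.08 + 0.3626×103.71 + 0.4364×239.22 = 143.8273 per 100,000.

143.8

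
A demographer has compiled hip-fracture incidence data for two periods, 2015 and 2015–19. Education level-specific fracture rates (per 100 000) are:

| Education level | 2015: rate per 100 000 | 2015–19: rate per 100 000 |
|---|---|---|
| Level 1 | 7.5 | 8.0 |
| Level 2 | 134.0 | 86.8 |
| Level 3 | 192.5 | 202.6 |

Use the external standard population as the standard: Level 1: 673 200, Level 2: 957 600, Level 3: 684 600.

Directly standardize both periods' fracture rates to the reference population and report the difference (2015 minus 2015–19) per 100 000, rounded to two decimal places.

16.39

Standard total = 2 315 400; weights = 0.2907, 0.4136, 0.2957.
2015: 0.2907×7.5 + 0.4136×134.0 + 0.2957×192.5 = 114.5171 per 100 000.
2015–19: 0.2907×8.0 + 0.4136×86.8 + 0.2957×202.6 = 98.1279 per 100 000.
Difference = 114.5171 − 98.1279 = 16.3892.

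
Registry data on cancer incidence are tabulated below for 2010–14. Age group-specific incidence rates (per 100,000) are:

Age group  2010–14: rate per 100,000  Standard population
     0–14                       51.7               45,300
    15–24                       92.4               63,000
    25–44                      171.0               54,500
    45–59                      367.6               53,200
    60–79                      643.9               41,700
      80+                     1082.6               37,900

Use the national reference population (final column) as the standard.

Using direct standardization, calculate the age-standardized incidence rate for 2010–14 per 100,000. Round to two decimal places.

354.94

Standard total = 295,600; weights = 0.1532, 0.2131, 0.1844, 0.1800, 0.1411, 0.1282.
Standardized rate: 0.1532×51.7 + 0.2131×92.4 + 0.1844×171.0 + 0.1800×367.6 + 0.1411×643.9 + 0.1282×1082.6 = 354.9398 per 100,000.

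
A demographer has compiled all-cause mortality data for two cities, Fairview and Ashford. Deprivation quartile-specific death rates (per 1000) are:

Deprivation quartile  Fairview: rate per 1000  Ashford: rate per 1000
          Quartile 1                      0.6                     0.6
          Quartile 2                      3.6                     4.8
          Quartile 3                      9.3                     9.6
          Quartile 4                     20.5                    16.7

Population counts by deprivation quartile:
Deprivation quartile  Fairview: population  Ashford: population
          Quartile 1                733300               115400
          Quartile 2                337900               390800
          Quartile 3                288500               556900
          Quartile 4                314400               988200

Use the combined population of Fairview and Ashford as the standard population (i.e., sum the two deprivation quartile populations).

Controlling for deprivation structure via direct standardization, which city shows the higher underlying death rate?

Fairview

Combined standard total = 3725400; weights = 0.2278, 0.1956, 0.2269, 0.3497.
Fairview: 0.2278×0.6 + 0.1956×3.6 + 0.2269×9.3 + 0.3497×20.5 = 10.1192 per 1000.
Ashford: 0.2278×0.6 + 0.1956×4.8 + 0.2269×9.6 + 0.3497×16.7 = 9.0933 per 1000.
The crude rates (6.44 vs 11.60) would put Ashford higher, but that reflects its deprivation composition; once standardized to a common deprivation structure, Fairview has the higher underlying rate.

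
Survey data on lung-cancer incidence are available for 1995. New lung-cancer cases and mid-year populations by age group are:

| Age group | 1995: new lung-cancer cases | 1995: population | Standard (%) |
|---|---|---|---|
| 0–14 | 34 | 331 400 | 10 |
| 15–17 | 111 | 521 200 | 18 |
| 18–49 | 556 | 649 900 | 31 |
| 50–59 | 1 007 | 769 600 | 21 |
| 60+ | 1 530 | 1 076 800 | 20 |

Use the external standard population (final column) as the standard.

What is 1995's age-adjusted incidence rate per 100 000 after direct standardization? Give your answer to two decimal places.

Age-specific rates per 100 000 for 1995: 10.26, 21.30, 85.55, 130.85, 142.09.
Standard weights: 0.10, 0.18, 0.31, 0.21, 0.20.
Standardized rate: 0.1000×10.26 + 0.1800×21.30 + 0.3100×85.55 + 0.2100×130.85 + 0.2000×142.09 = 87.2759 per 100 000.

87.28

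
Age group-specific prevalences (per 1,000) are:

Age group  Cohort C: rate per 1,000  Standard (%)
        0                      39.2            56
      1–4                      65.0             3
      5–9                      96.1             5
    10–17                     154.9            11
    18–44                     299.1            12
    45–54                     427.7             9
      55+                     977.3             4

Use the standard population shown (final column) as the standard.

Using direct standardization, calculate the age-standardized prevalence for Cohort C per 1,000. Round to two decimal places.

159.22

Standard weights: 0.56, 0.03, 0.05, 0.11, 0.12, 0.09, 0.04.
Standardized rate: 0.5600×39.2 + 0.0300×65.0 + 0.0500×96.1 + 0.1100×154.9 + 0.1200×299.1 + 0.0900×427.7 + 0.0400×977.3 = 159.2230 per 1,000.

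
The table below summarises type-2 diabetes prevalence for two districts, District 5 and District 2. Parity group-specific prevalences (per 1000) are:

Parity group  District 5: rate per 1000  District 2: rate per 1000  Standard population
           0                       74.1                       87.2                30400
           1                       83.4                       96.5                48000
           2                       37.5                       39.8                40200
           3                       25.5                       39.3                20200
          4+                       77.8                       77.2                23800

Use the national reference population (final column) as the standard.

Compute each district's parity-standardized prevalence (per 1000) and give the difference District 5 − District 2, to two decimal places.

Standard total = 162600; weights = 0.1870, 0.2952, 0.2472, 0.1242, 0.1464.
District 5: 0.1870×74.1 + 0.2952×83.4 + 0.2472×37.5 + 0.1242×25.5 + 0.1464×77.8 = 62.3006 per 1000.
District 2: 0.1870×87.2 + 0.2952×96.5 + 0.2472×39.8 + 0.1242×39.3 + 0.1464×77.2 = 70.8122 per 1000.
Difference = 62.3006 − 70.8122 = -8.5116.

-8.51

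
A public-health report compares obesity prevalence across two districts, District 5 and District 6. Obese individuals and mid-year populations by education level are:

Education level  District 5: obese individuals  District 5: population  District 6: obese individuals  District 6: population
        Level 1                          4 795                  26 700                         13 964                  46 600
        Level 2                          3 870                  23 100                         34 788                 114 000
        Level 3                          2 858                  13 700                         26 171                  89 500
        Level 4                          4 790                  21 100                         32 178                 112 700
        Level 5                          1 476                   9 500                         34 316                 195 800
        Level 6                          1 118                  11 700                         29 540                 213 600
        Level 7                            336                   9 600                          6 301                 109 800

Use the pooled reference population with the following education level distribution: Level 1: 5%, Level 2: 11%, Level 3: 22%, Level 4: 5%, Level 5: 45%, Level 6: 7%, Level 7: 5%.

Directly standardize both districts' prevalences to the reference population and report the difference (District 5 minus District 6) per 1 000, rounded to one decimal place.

-55.6

Education-specific rates per 1 000 for District 5: 179.588, 167.532, 208.613, 227.014, 155.368, 95.556, 35.000.
For District 6: 299.657, 305.158, 292.413, 285.519, 175.260, 138.296, 57.386.
Standard weights: 0.05, 0.11, 0.22, 0.05, 0.45, 0.07, 0.05.
District 5: 0.0500×179.588 + 0.1100×167.532 + 0.2200×208.613 + 0.0500×227.014 + 0.4500×155.368 + 0.0700×95.556 + 0.0500×35.000 = 163.0083 per 1 000.
District 6: 0.0500×299.657 + 0.1100×305.158 + 0.2200×292.413 + 0.0500×285.519 + 0.4500×175.260 + 0.0700×138.296 + 0.0500×57.386 = 218.5743 per 1 000.
Difference = 163.0083 − 218.5743 = -55.5661.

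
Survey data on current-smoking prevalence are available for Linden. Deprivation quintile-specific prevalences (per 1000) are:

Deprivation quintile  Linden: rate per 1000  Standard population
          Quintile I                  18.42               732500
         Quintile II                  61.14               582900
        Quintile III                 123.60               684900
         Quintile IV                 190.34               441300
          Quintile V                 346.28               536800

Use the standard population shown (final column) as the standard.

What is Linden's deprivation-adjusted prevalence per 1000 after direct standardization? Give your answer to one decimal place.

135.5

Standard total = 2978400; weights = 0.2459, 0.1957, 0.2300, 0.1482, 0.1802.
Standardized rate: 0.2459×18.42 + 0.1957×61.14 + 0.2300×123.60 + 0.1482×190.34 + 0.1802×346.28 = 135.5308 per 1000.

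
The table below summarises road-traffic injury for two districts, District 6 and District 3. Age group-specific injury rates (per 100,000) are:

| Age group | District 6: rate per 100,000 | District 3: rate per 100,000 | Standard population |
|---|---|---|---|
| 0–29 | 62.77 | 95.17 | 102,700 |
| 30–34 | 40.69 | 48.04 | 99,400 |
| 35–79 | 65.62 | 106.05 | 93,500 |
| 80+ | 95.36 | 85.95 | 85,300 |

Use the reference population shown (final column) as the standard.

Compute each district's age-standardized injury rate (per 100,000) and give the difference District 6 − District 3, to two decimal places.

Standard total = 380,900; weights = 0.2696, 0.2610, 0.2455, 0.2239.
District 6: 0.2696×62.77 + 0.2610×40.69 + 0.2455×65.62 + 0.2239×95.36 = 65.0059 per 100,000.
District 3: 0.2696×95.17 + 0.2610×48.04 + 0.2455×106.05 + 0.2239×85.95 = 83.4769 per 100,000.
Difference = 65.0059 − 83.4769 = -18.4710.

-18.47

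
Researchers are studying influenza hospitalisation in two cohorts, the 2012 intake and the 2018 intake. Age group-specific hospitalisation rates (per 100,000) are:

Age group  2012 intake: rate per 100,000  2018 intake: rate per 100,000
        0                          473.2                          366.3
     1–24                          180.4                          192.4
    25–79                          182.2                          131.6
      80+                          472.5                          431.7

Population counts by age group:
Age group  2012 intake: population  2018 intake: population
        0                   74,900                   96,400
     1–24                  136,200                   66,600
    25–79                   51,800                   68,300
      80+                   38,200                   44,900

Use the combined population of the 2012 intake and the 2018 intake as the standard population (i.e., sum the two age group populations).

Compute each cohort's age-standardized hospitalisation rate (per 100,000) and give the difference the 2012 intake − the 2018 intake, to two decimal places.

Combined standard total = 577,300; weights = 0.2967, 0.3513, 0.2080, 0.1439.
The 2012 intake: 0.2967×473.2 + 0.3513×180.4 + 0.2080×182.2 + 0.1439×472.5 = 309.7025 per 100,000.
The 2018 intake: 0.2967×366.3 + 0.3513×192.4 + 0.2080×131.6 + 0.1439×431.7 = 265.7983 per 100,000.
Difference = 309.7025 − 265.7983 = 43.9042.

43.90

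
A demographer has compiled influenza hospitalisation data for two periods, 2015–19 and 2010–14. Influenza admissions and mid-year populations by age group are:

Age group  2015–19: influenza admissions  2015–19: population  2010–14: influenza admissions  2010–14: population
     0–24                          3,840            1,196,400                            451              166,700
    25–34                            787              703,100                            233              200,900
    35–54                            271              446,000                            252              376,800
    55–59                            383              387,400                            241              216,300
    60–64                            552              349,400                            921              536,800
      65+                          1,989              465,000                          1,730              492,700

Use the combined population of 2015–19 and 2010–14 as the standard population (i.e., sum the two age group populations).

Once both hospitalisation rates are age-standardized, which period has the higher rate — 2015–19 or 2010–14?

Age-specific rates per 100,000 for 2015–19: 320.96, 111.93, 60.76, 98.86, 157.99, 427.74.
For 2010–14: 270.55, 115.98, 66.88, 111.42, 171.57, 351.13.
Combined standard total = 5,537,500; weights = 0.2462, 0.1633, 0.1486, 0.1090, 0.1600, 0.1729.
2015–19: 0.2462×320.96 + 0.1633×111.93 + 0.1486×60.76 + 0.1090×98.86 + 0.1600×157.99 + 0.1729×427.74 = 216.3479 per 100,000.
2010–14: 0.2462×270.55 + 0.1633×115.98 + 0.1486×66.88 + 0.1090×111.42 + 0.1600×171.57 + 0.1729×351.13 = 195.7992 per 100,000.

2015–19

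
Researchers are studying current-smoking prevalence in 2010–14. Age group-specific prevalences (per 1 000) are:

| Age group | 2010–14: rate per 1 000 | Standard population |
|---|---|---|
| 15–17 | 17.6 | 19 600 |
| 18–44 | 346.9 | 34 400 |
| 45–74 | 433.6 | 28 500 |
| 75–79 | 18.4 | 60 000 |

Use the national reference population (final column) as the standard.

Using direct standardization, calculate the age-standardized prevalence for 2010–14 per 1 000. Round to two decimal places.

Standard total = 142 500; weights = 0.1375, 0.2414, 0.2000, 0.4211.
Standardized rate: 0.1375×17.6 + 0.2414×346.9 + 0.2000×433.6 + 0.4211×18.4 = 180.6310 per 1 000.

180.63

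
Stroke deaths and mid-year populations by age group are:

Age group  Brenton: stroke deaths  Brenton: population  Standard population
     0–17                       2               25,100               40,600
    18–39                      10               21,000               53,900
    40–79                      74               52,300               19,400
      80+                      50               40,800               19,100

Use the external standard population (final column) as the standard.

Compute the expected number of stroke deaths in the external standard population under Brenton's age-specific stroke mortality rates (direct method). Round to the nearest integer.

80

Age-specific rates per 100,000 for Brenton: 7.97, 47.62, 141.49, 122.55.
Expected stroke deaths = Σ (standard pop × age-specific rate ÷ 100,000)
= 40,600×7.97/100,000 + 53,900×47.62/100,000 + 19,400×141.49/100,000 + 19,100×122.55/100,000
= 3.24 + 25.67 + 27.45 + 23.41 = 79.76.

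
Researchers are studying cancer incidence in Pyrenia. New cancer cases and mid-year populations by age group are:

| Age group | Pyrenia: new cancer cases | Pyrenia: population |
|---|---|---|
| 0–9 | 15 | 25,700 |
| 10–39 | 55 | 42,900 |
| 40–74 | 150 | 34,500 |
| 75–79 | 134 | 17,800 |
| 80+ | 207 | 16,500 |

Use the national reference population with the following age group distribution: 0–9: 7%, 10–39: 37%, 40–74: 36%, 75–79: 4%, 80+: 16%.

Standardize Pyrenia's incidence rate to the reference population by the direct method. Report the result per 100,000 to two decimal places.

Age-specific rates per 100,000 for Pyrenia: 58.37, 128.21, 434.78, 752.81, 1254.55.
Standard weights: 0.07, 0.37, 0.36, 0.04, 0.16.
Standardized rate: 0.0700×58.37 + 0.3700×128.21 + 0.3600×434.78 + 0.0400×752.81 + 0.1600×1254.55 = 438.8829 per 100,000.

438.88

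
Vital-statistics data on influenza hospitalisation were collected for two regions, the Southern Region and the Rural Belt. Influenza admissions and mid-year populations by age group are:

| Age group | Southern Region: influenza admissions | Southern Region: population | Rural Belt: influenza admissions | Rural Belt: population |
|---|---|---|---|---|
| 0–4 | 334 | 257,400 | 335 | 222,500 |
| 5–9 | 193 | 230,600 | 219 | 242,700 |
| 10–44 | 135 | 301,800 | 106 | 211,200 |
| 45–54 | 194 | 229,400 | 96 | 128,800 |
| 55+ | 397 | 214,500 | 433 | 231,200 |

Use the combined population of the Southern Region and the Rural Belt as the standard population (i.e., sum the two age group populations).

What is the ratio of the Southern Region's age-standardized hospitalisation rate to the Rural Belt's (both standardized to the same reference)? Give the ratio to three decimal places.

0.947

Age-specific rates per 100,000 for the Southern Region: 129.76, 83.69, 44.73, 84.57, 185.08.
For the Rural Belt: 150.56, 90.23, 50.19, 74.53, 187.28.
Combined standard total = 2,270,100; weights = 0.2114, 0.2085, 0.2260, 0.1578, 0.1963.
The Southern Region: 0.2114×129.76 + 0.2085×83.69 + 0.2260×44.73 + 0.1578×84.57 + 0.1963×185.08 = 104.6715 per 100,000.
The Rural Belt: 0.2114×150.56 + 0.2085×90.23 + 0.2260×50.19 + 0.1578×74.53 + 0.1963×187.28 = 110.5151 per 100,000.
Ratio = 104.6715 ÷ 110.5151 = 0.94712.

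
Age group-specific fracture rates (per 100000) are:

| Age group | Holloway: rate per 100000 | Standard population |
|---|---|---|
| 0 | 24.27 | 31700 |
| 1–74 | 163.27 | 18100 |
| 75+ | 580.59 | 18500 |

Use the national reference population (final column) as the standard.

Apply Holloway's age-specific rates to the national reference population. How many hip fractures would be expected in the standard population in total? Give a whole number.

Expected hip fractures = Σ (standard pop × age-specific rate ÷ 100000)
= 31700×24.27/100000 + 18100×163.27/100000 + 18500×580.59/100000
= 7.69 + 29.55 + 107.41 = 144.65.

145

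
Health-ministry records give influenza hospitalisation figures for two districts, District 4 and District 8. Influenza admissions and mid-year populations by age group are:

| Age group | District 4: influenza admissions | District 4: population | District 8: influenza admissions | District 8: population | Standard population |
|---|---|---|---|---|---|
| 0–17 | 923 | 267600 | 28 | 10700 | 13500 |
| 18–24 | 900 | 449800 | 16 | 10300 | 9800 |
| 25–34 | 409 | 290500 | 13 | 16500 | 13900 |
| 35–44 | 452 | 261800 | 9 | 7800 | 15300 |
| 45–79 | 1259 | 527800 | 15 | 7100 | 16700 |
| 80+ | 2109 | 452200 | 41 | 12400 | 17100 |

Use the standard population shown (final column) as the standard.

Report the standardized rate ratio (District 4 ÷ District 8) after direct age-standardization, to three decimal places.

Age-specific rates per 100000 for District 4: 344.92, 200.09, 140.79, 172.65, 238.54, 466.39.
For District 8: 261.68, 155.34, 78.79, 115.38, 211.27, 330.65.
Standard total = 86300; weights = 0.1564, 0.1136, 0.1611, 0.1773, 0.1935, 0.1981.
District 4: 0.1564×344.92 + 0.1136×200.09 + 0.1611×140.79 + 0.1773×172.65 + 0.1935×238.54 + 0.1981×466.39 = 268.5354 per 100000.
District 8: 0.1564×261.68 + 0.1136×155.34 + 0.1611×78.79 + 0.1773×115.38 + 0.1935×211.27 + 0.1981×330.65 = 198.1203 per 100000.
Ratio = 268.5354 ÷ 198.1203 = 1.35542.

1.355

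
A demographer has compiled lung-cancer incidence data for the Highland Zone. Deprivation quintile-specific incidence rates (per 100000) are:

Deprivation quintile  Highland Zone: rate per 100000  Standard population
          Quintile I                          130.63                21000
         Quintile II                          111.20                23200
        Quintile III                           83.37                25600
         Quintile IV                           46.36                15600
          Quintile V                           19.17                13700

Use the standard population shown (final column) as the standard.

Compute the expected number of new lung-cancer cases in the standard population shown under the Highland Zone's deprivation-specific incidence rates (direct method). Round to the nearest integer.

Expected new lung-cancer cases = Σ (standard pop × deprivation-specific rate ÷ 100000)
= 21000×130.63/100000 + 23200×111.20/100000 + 25600×83.37/100000 + 15600×46.36/100000 + 13700×19.17/100000
= 27.43 + 25.80 + 21.34 + 7.23 + 2.63 = 84.43.

84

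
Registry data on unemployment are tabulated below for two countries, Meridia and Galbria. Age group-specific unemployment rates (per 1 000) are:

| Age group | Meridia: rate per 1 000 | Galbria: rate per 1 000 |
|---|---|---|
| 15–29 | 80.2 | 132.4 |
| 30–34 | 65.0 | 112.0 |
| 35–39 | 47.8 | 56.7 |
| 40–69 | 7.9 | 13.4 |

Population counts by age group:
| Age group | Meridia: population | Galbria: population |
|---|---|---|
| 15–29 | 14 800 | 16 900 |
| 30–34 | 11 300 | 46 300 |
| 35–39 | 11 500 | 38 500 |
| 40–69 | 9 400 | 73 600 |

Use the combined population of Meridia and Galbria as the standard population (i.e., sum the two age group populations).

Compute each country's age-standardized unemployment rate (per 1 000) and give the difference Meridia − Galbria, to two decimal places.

Combined standard total = 222 300; weights = 0.1426, 0.2591, 0.2249, 0.3734.
Meridia: 0.1426×80.2 + 0.2591×65.0 + 0.2249×47.8 + 0.3734×7.9 = 41.9795 per 1 000.
Galbria: 0.1426×132.4 + 0.2591×112.0 + 0.2249×56.7 + 0.3734×13.4 = 65.6567 per 1 000.
Difference = 41.9795 − 65.6567 = -23.6772.

-23.68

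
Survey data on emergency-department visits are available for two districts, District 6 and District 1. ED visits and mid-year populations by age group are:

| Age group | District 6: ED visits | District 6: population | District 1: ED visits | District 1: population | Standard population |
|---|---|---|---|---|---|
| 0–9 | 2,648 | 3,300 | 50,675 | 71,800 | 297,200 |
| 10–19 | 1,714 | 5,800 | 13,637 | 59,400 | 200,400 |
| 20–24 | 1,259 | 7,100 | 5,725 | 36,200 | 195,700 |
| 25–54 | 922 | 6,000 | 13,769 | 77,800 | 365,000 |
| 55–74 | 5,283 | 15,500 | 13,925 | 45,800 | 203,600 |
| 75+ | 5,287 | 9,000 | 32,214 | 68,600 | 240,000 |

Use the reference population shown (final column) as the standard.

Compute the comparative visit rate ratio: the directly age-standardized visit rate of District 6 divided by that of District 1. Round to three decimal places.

1.139

Age-specific rates per 1,000 for District 6: 802.424, 295.517, 177.324, 153.667, 340.839, 587.444.
For District 1: 705.780, 229.579, 158.149, 176.979, 304.039, 469.592.
Standard total = 1,501,900; weights = 0.1979, 0.1334, 0.1303, 0.2430, 0.1356, 0.1598.
District 6: 0.1979×802.424 + 0.1334×295.517 + 0.1303×177.324 + 0.2430×153.667 + 0.1356×340.839 + 0.1598×587.444 = 398.7444 per 1,000.
District 1: 0.1979×705.780 + 0.1334×229.579 + 0.1303×158.149 + 0.2430×176.979 + 0.1356×304.039 + 0.1598×469.592 = 350.1679 per 1,000.
Ratio = 398.7444 ÷ 350.1679 = 1.13872.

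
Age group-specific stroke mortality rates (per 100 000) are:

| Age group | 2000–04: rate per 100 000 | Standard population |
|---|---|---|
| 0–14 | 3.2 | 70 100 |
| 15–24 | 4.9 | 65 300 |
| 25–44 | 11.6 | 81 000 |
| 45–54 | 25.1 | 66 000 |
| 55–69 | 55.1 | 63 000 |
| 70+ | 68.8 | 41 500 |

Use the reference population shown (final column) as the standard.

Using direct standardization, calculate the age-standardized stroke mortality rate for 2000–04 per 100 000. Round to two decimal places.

Standard total = 386 900; weights = 0.1812, 0.1688, 0.2094, 0.1706, 0.1628, 0.1073.
Standardized rate: 0.1812×3.2 + 0.1688×4.9 + 0.2094×11.6 + 0.1706×25.1 + 0.1628×55.1 + 0.1073×68.8 = 24.4688 per 100 000.

24.47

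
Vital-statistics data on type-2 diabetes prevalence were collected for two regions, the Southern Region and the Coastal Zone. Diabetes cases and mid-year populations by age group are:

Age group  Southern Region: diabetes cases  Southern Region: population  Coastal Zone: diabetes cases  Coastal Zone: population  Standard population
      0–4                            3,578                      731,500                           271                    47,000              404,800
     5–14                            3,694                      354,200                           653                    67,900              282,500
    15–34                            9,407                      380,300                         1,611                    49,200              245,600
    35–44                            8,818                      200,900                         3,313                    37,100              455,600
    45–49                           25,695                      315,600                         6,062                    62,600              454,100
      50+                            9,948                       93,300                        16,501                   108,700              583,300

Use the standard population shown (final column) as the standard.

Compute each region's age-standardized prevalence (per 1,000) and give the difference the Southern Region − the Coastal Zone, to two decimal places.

Age-specific rates per 1,000 for the Southern Region: 4.891, 10.429, 24.736, 43.892, 81.416, 106.624.
For the Coastal Zone: 5.766, 9.617, 32.744, 89.299, 96.837, 151.803.
Standard total = 2,425,900; weights = 0.1669, 0.1165, 0.1012, 0.1878, 0.1872, 0.2404.
The Southern Region: 0.1669×4.891 + 0.1165×10.429 + 0.1012×24.736 + 0.1878×43.892 + 0.1872×81.416 + 0.2404×106.624 = 53.6558 per 1,000.
The Coastal Zone: 0.1669×5.766 + 0.1165×9.617 + 0.1012×32.744 + 0.1878×89.299 + 0.1872×96.837 + 0.2404×151.803 = 76.7954 per 1,000.
Difference = 53.6558 − 76.7954 = -23.1396.

-23.14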